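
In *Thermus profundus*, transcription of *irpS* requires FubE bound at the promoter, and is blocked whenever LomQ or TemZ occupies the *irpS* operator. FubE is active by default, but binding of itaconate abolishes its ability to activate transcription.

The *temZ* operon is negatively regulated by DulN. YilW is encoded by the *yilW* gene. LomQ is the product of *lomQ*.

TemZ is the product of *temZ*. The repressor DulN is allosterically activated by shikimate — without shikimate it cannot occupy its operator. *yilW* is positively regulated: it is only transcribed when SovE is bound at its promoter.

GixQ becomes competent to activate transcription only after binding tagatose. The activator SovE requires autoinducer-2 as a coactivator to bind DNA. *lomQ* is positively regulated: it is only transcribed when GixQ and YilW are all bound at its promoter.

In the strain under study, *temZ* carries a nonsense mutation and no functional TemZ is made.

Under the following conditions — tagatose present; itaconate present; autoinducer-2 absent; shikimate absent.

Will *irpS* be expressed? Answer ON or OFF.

Tagatose is present, so GixQ is active.
Autoinducer-2 is absent, so SovE is inactive.
Required activator SovE is absent, so *yilW* is not transcribed.
So YilW is not produced.
Required activator YilW is absent, so *lomQ* is not transcribed.
So LomQ is not produced.
Itaconate is present, so FubE is inactive.
TemZ is non-functional in this strain, so it has no effect.
Required activator FubE is absent, so *irpS* is not transcribed.

OFF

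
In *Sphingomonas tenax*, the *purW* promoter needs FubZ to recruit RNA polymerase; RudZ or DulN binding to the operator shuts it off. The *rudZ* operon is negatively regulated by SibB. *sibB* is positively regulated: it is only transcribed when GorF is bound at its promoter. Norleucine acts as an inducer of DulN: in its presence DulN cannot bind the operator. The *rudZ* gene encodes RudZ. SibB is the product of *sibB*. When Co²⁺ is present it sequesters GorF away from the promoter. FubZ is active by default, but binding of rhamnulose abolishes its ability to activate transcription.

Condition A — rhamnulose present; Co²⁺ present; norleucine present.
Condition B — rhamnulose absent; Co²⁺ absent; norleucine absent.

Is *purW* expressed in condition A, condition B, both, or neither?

Condition A:
Rhamnulose is present, so FubZ is inactive.
Co²⁺ is present, so GorF is inactive.
Required activator GorF is absent, so *sibB* is not transcribed.
So SibB is not produced.
With no repressor bound, *rudZ* is transcribed.
So RudZ is produced and active.
Norleucine is present, so DulN is inactive.
With repressor RudZ bound, *purW* is not transcribed.
→ *purW* is OFF in A.
Condition B:
Rhamnulose is absent, so FubZ is active.
Co²⁺ is absent, so GorF is active.
No repressor is bound and GorF is active, so *sibB* is transcribed.
So SibB is produced and active.
With repressor SibB bound, *rudZ* is not transcribed.
So RudZ is not produced.
Norleucine is absent, so DulN is active.
With repressor DulN bound, *purW* is not transcribed.
→ *purW* is OFF in B.

neither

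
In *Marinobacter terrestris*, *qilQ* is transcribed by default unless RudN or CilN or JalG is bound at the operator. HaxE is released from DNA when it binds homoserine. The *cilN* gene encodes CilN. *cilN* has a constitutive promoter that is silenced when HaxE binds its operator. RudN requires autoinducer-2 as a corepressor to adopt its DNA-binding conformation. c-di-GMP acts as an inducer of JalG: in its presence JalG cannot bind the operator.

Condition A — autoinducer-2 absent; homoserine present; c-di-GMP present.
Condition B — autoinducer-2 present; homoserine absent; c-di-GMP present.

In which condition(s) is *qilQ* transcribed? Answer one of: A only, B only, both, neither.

Condition A:
Autoinducer-2 is absent, so RudN is inactive.
Homoserine is present, so HaxE is inactive.
With no repressor bound, *cilN* is transcribed.
So CilN is produced and active.
c-di-GMP is present, so JalG is inactive.
With repressor CilN bound, *qilQ* is not transcribed.
→ *qilQ* is OFF in A.
Condition B:
Autoinducer-2 is present, so RudN is active.
Homoserine is absent, so HaxE is active.
With repressor HaxE bound, *cilN* is not transcribed.
So CilN is not produced.
c-di-GMP is present, so JalG is inactive.
With repressor RudN bound, *qilQ* is not transcribed.
→ *qilQ* is OFF in B.

neither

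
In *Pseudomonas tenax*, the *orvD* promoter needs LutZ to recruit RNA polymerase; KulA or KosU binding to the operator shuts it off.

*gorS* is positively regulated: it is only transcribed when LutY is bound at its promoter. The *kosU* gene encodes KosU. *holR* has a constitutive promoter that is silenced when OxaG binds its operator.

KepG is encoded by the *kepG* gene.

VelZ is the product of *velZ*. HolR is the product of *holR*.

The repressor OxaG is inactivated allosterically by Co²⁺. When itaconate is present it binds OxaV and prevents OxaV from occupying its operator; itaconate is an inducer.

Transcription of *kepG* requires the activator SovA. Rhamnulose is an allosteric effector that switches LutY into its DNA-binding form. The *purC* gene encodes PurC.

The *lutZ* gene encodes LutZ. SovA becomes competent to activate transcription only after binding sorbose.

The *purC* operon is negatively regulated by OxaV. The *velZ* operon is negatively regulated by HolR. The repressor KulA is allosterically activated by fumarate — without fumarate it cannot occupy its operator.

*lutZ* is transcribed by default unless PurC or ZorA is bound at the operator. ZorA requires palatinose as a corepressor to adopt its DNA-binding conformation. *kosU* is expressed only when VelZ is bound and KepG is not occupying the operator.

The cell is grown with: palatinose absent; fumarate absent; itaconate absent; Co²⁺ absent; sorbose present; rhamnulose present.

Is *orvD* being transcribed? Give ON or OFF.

ON

Fumarate is absent, so KulA is inactive.
Itaconate is absent, so OxaV is active.
With repressor OxaV bound, *purC* is not transcribed.
So PurC is not produced.
Palatinose is absent, so ZorA is inactive.
With no repressor bound, *lutZ* is transcribed.
So LutZ is produced and active.
Co²⁺ is absent, so OxaG is active.
With repressor OxaG bound, *holR* is not transcribed.
So HolR is not produced.
With no repressor bound, *velZ* is transcribed.
So VelZ is produced and active.
Sorbose is present, so SovA is active.
No repressor is bound and SovA is active, so *kepG* is transcribed.
So KepG is produced and active.
With repressor KepG bound, *kosU* is not transcribed.
So KosU is not produced.
No repressor is bound and LutZ is active, so *orvD* is transcribed.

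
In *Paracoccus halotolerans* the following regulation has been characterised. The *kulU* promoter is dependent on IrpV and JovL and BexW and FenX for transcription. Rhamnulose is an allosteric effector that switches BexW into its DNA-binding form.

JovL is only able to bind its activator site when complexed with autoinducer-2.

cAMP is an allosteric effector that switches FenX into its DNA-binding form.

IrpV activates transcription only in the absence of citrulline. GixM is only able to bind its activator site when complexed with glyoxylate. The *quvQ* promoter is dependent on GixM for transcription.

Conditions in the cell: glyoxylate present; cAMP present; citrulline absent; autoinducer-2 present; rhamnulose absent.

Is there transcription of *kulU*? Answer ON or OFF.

Citrulline is absent, so IrpV is active.
Autoinducer-2 is present, so JovL is active.
Rhamnulose is absent, so BexW is inactive.
cAMP is present, so FenX is active.
Required activator BexW is absent, so *kulU* is not transcribed.

OFF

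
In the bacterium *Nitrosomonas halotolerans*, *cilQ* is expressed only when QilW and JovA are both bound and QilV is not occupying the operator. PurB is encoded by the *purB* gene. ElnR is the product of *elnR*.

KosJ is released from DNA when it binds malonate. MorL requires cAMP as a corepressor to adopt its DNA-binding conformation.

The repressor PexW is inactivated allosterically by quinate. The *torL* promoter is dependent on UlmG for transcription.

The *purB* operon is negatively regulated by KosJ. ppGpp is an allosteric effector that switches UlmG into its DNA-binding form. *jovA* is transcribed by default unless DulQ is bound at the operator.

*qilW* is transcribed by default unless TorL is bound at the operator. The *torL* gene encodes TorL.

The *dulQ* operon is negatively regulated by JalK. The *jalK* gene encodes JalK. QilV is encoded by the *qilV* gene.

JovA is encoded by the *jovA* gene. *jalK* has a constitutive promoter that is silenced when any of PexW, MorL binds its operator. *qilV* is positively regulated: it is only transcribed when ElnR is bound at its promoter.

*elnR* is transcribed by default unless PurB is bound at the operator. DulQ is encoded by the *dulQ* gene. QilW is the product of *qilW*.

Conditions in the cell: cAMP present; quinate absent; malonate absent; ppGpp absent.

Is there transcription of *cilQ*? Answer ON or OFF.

Malonate is absent, so KosJ is active.
With repressor KosJ bound, *purB* is not transcribed.
So PurB is not produced.
With no repressor bound, *elnR* is transcribed.
So ElnR is produced and active.
No repressor is bound and ElnR is active, so *qilV* is transcribed.
So QilV is produced and active.
ppGpp is absent, so UlmG is inactive.
Required activator UlmG is absent, so *torL* is not transcribed.
So TorL is not produced.
With no repressor bound, *qilW* is transcribed.
So QilW is produced and active.
Quinate is absent, so PexW is active.
cAMP is present, so MorL is active.
With repressor PexW bound, *jalK* is not transcribed.
So JalK is not produced.
With no repressor bound, *dulQ* is transcribed.
So DulQ is produced and active.
With repressor DulQ bound, *jovA* is not transcribed.
So JovA is not produced.
With repressor QilV bound, *cilQ* is not transcribed.

OFF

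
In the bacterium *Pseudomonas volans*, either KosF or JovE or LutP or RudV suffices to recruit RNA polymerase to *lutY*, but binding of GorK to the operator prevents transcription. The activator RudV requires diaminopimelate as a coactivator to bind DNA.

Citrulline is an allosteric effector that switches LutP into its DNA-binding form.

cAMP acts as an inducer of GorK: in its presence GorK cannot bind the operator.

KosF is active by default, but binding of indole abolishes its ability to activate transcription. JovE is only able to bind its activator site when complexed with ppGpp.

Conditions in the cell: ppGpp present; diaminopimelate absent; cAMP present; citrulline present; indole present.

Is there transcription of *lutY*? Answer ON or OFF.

ON

Indole is present, so KosF is inactive.
cAMP is present, so GorK is inactive.
ppGpp is present, so JovE is active.
Citrulline is present, so LutP is active.
Diaminopimelate is absent, so RudV is inactive.
Activator JovE is present, so *lutY* is transcribed.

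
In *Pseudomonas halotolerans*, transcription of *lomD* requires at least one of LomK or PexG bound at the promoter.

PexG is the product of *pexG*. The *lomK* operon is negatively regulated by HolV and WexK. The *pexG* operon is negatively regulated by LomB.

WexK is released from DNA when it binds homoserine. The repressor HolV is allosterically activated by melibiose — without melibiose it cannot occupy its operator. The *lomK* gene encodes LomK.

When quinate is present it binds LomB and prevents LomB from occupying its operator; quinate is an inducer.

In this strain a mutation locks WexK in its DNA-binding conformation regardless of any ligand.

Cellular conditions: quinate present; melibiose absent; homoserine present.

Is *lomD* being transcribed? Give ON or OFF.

Melibiose is absent, so HolV is inactive.
WexK is constitutively active in this strain.
With repressor WexK bound, *lomK* is not transcribed.
So LomK is not produced.
Quinate is present, so LomB is inactive.
With no repressor bound, *pexG* is transcribed.
So PexG is produced and active.
Activator PexG is present, so *lomD* is transcribed.

ON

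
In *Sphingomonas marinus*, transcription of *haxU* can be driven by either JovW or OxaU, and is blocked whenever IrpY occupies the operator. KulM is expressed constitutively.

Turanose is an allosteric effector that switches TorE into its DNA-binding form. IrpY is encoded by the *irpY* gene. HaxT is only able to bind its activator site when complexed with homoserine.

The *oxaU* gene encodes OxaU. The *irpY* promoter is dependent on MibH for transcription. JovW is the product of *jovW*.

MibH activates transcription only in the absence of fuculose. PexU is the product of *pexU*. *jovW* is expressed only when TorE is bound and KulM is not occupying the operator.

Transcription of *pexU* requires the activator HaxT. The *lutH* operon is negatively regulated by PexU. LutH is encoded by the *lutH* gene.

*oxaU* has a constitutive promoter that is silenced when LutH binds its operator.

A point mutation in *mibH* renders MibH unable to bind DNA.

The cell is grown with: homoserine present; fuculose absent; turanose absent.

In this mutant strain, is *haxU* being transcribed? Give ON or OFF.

MibH is non-functional in this strain, so it has no effect.
Required activator MibH is absent, so *irpY* is not transcribed.
So IrpY is not produced.
Turanose is absent, so TorE is inactive.
KulM is produced constitutively and is active.
With repressor KulM bound, *jovW* is not transcribed.
So JovW is not produced.
Homoserine is present, so HaxT is active.
No repressor is bound and HaxT is active, so *pexU* is transcribed.
So PexU is produced and active.
With repressor PexU bound, *lutH* is not transcribed.
So LutH is not produced.
With no repressor bound, *oxaU* is transcribed.
So OxaU is produced and active.
Activator OxaU is present, so *haxU* is transcribed.

ON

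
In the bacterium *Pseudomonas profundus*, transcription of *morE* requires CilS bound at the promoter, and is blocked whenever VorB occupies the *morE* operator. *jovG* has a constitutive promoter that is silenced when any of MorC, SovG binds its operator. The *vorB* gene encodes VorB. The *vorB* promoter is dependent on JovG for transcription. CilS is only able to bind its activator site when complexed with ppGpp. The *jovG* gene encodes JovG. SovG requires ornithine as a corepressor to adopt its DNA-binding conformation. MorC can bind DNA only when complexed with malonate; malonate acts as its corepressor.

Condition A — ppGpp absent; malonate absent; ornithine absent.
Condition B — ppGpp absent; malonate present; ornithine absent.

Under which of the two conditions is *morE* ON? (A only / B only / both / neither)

Condition A:
ppGpp is absent, so CilS is inactive.
Malonate is absent, so MorC is inactive.
Ornithine is absent, so SovG is inactive.
With no repressor bound, *jovG* is transcribed.
So JovG is produced and active.
No repressor is bound and JovG is active, so *vorB* is transcribed.
So VorB is produced and active.
With repressor VorB bound, *morE* is not transcribed.
→ *morE* is OFF in A.
Condition B:
ppGpp is absent, so CilS is inactive.
Malonate is present, so MorC is active.
Ornithine is absent, so SovG is inactive.
With repressor MorC bound, *jovG* is not transcribed.
So JovG is not produced.
Required activator JovG is absent, so *vorB* is not transcribed.
So VorB is not produced.
Required activator CilS is absent, so *morE* is not transcribed.
→ *morE* is OFF in B.

neither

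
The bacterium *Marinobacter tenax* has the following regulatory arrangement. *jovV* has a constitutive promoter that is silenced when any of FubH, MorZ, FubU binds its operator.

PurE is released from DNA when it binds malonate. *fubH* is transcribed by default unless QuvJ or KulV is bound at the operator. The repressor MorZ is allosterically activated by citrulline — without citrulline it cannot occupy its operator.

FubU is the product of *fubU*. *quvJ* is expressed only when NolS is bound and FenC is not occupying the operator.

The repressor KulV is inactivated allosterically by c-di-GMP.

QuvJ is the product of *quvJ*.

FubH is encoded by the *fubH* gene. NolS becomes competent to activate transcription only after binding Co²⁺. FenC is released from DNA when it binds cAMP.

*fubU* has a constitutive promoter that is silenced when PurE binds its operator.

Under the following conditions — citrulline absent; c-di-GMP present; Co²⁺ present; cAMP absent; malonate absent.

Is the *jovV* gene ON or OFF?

OFF

Co²⁺ is present, so NolS is active.
cAMP is absent, so FenC is active.
With repressor FenC bound, *quvJ* is not transcribed.
So QuvJ is not produced.
c-di-GMP is present, so KulV is inactive.
With no repressor bound, *fubH* is transcribed.
So FubH is produced and active.
Citrulline is absent, so MorZ is inactive.
Malonate is absent, so PurE is active.
With repressor PurE bound, *fubU* is not transcribed.
So FubU is not produced.
With repressor FubH bound, *jovV* is not transcribed.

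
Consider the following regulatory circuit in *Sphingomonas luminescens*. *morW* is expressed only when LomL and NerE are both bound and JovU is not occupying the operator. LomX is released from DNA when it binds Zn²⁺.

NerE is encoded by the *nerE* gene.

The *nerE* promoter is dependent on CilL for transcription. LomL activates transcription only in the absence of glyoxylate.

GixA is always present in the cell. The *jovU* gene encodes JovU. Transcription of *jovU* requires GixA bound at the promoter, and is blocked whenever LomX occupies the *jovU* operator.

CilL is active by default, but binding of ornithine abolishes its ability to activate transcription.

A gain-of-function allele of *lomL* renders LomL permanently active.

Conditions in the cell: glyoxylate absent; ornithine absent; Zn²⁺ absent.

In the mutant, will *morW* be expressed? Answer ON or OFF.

ON

LomL is constitutively active in this strain.
Ornithine is absent, so CilL is active.
No repressor is bound and CilL is active, so *nerE* is transcribed.
So NerE is produced and active.
GixA is produced constitutively and is active.
Zn²⁺ is absent, so LomX is active.
With repressor LomX bound, *jovU* is not transcribed.
So JovU is not produced.
No repressor is bound and LomL and NerE are active, so *morW* is transcribed.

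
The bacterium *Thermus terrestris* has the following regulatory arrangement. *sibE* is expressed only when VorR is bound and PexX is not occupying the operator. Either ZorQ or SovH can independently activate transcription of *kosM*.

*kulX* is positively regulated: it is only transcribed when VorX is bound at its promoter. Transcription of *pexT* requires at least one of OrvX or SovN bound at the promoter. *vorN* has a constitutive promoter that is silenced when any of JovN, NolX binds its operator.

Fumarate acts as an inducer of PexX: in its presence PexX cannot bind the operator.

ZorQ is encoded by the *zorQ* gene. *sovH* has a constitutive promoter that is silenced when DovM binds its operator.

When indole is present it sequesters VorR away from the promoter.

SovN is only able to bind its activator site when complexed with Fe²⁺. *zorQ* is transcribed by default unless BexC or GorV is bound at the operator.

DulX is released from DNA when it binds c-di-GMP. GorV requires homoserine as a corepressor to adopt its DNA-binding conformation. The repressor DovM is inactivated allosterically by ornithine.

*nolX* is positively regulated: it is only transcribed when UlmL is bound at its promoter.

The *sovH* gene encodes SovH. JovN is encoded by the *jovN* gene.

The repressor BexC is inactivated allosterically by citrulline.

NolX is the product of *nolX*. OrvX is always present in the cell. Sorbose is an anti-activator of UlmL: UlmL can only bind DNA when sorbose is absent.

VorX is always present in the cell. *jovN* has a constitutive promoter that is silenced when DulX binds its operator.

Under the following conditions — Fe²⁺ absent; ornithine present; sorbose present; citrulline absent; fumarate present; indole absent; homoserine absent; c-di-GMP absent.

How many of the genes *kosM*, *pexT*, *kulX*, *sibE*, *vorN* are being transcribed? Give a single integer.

Citrulline is absent, so BexC is active.
Homoserine is absent, so GorV is inactive.
With repressor BexC bound, *zorQ* is not transcribed.
So ZorQ is not produced.
Ornithine is present, so DovM is inactive.
With no repressor bound, *sovH* is transcribed.
So SovH is produced and active.
Activator SovH is present, so *kosM* is transcribed.
→ *kosM* is ON.
OrvX is produced constitutively and is active.
Fe²⁺ is absent, so SovN is inactive.
Activator OrvX is present, so *pexT* is transcribed.
→ *pexT* is ON.
VorX is produced constitutively and is active.
No repressor is bound and VorX is active, so *kulX* is transcribed.
→ *kulX* is ON.
Indole is absent, so VorR is active.
Fumarate is present, so PexX is inactive.
No repressor is bound and VorR is active, so *sibE* is transcribed.
→ *sibE* is ON.
c-di-GMP is absent, so DulX is active.
With repressor DulX bound, *jovN* is not transcribed.
So JovN is not produced.
Sorbose is present, so UlmL is inactive.
Required activator UlmL is absent, so *nolX* is not transcribed.
So NolX is not produced.
With no repressor bound, *vorN* is transcribed.
→ *vorN* is ON.
5 of the 5 genes are transcribed.

5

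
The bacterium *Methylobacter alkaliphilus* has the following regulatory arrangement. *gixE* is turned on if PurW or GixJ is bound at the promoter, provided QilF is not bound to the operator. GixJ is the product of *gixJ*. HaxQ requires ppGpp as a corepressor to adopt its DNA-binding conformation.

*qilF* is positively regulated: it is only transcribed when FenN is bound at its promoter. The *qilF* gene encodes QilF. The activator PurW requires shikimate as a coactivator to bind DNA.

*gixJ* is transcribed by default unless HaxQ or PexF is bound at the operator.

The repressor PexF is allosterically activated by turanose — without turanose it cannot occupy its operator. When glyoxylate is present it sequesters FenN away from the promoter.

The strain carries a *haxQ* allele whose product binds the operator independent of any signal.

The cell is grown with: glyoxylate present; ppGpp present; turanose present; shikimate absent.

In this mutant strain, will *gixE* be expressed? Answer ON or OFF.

OFF

Shikimate is absent, so PurW is inactive.
Glyoxylate is present, so FenN is inactive.
Required activator FenN is absent, so *qilF* is not transcribed.
So QilF is not produced.
HaxQ is constitutively active in this strain.
Turanose is present, so PexF is active.
With repressor HaxQ bound, *gixJ* is not transcribed.
So GixJ is not produced.
No activator is available at the *gixE* promoter, so *gixE* is not transcribed.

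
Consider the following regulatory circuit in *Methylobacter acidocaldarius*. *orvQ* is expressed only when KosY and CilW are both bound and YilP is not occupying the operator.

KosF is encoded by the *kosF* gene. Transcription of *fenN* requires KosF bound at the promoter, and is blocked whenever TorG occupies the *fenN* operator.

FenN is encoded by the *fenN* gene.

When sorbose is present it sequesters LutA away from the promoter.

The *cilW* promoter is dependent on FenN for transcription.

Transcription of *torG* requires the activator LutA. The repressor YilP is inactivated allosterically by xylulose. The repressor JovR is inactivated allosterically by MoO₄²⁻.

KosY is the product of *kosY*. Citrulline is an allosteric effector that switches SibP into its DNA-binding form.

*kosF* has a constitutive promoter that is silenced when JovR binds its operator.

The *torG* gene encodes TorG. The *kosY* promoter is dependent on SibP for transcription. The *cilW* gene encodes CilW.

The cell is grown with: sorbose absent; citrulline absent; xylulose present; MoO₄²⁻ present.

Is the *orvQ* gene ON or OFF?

Citrulline is absent, so SibP is inactive.
Required activator SibP is absent, so *kosY* is not transcribed.
So KosY is not produced.
Sorbose is absent, so LutA is active.
No repressor is bound and LutA is active, so *torG* is transcribed.
So TorG is produced and active.
MoO₄²⁻ is present, so JovR is inactive.
With no repressor bound, *kosF* is transcribed.
So KosF is produced and active.
With repressor TorG bound, *fenN* is not transcribed.
So FenN is not produced.
Required activator FenN is absent, so *cilW* is not transcribed.
So CilW is not produced.
Xylulose is present, so YilP is inactive.
Required activator KosY is absent, so *orvQ* is not transcribed.

OFF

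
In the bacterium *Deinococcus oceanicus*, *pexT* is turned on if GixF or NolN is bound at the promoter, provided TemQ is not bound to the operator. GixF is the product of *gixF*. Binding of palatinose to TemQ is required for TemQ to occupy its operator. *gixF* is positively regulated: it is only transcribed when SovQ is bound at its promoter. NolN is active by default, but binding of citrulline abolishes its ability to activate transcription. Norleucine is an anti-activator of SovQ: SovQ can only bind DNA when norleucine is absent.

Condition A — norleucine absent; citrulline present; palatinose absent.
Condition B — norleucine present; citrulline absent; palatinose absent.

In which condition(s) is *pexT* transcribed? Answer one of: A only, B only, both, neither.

both

Condition A:
Norleucine is absent, so SovQ is active.
No repressor is bound and SovQ is active, so *gixF* is transcribed.
So GixF is produced and active.
Citrulline is present, so NolN is inactive.
Palatinose is absent, so TemQ is inactive.
Activator GixF is present, so *pexT* is transcribed.
→ *pexT* is ON in A.
Condition B:
Norleucine is present, so SovQ is inactive.
Required activator SovQ is absent, so *gixF* is not transcribed.
So GixF is not produced.
Citrulline is absent, so NolN is active.
Palatinose is absent, so TemQ is inactive.
Activator NolN is present, so *pexT* is transcribed.
→ *pexT* is ON in B.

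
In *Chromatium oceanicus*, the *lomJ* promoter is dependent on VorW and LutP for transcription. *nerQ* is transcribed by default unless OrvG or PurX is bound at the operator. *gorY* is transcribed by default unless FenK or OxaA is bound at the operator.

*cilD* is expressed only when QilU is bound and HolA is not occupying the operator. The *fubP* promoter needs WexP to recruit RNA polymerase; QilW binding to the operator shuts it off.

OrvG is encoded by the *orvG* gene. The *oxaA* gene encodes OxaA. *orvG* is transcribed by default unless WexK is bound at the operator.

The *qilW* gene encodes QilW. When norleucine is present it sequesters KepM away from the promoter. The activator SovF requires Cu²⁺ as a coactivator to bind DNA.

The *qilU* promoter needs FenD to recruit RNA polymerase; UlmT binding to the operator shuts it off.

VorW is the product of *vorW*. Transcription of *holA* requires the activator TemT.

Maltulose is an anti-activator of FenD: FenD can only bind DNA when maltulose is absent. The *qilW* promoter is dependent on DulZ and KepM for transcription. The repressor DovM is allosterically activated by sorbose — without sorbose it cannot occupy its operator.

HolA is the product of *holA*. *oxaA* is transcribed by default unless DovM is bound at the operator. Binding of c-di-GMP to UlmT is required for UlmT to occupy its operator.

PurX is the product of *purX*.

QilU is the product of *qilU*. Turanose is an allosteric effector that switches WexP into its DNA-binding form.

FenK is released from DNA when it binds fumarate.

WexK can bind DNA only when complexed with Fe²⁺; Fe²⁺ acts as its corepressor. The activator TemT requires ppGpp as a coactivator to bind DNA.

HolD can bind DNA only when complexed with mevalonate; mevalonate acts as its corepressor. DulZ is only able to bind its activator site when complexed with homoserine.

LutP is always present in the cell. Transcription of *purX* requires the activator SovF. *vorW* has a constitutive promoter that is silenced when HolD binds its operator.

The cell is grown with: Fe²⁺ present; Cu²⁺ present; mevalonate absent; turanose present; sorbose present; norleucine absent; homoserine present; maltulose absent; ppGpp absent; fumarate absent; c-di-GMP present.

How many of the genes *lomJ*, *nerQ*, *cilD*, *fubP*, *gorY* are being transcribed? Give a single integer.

Mevalonate is absent, so HolD is inactive.
With no repressor bound, *vorW* is transcribed.
So VorW is produced and active.
LutP is produced constitutively and is active.
No repressor is bound and VorW and LutP are active, so *lomJ* is transcribed.
→ *lomJ* is ON.
Fe²⁺ is present, so WexK is active.
With repressor WexK bound, *orvG* is not transcribed.
So OrvG is not produced.
Cu²⁺ is present, so SovF is active.
No repressor is bound and SovF is active, so *purX* is transcribed.
So PurX is produced and active.
With repressor PurX bound, *nerQ* is not transcribed.
→ *nerQ* is OFF.
Maltulose is absent, so FenD is active.
c-di-GMP is present, so UlmT is active.
With repressor UlmT bound, *qilU* is not transcribed.
So QilU is not produced.
ppGpp is absent, so TemT is inactive.
Required activator TemT is absent, so *holA* is not transcribed.
So HolA is not produced.
Required activator QilU is absent, so *cilD* is not transcribed.
→ *cilD* is OFF.
Homoserine is present, so DulZ is active.
Norleucine is absent, so KepM is active.
No repressor is bound and DulZ and KepM are active, so *qilW* is transcribed.
So QilW is produced and active.
Turanose is present, so WexP is active.
With repressor QilW bound, *fubP* is not transcribed.
→ *fubP* is OFF.
Fumarate is absent, so FenK is active.
Sorbose is present, so DovM is active.
With repressor DovM bound, *oxaA* is not transcribed.
So OxaA is not produced.
With repressor FenK bound, *gorY* is not transcribed.
→ *gorY* is OFF.
1 of the 5 genes is transcribed.

1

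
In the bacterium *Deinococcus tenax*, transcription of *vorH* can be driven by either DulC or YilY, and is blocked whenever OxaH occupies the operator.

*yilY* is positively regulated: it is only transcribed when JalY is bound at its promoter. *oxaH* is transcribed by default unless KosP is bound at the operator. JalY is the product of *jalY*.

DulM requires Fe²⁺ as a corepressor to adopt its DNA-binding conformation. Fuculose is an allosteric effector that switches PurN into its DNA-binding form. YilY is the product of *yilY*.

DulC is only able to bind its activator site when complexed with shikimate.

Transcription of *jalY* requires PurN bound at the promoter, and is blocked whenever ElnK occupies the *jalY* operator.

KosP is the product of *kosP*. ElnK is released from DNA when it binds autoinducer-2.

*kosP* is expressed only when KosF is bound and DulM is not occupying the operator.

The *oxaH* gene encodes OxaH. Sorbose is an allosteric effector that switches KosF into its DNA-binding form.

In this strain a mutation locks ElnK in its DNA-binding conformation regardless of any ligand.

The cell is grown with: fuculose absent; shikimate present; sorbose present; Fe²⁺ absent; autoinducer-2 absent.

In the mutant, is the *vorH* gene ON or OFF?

Shikimate is present, so DulC is active.
Sorbose is present, so KosF is active.
Fe²⁺ is absent, so DulM is inactive.
No repressor is bound and KosF is active, so *kosP* is transcribed.
So KosP is produced and active.
With repressor KosP bound, *oxaH* is not transcribed.
So OxaH is not produced.
Fuculose is absent, so PurN is inactive.
ElnK is constitutively active in this strain.
With repressor ElnK bound, *jalY* is not transcribed.
So JalY is not produced.
Required activator JalY is absent, so *yilY* is not transcribed.
So YilY is not produced.
Activator DulC is present, so *vorH* is transcribed.

ON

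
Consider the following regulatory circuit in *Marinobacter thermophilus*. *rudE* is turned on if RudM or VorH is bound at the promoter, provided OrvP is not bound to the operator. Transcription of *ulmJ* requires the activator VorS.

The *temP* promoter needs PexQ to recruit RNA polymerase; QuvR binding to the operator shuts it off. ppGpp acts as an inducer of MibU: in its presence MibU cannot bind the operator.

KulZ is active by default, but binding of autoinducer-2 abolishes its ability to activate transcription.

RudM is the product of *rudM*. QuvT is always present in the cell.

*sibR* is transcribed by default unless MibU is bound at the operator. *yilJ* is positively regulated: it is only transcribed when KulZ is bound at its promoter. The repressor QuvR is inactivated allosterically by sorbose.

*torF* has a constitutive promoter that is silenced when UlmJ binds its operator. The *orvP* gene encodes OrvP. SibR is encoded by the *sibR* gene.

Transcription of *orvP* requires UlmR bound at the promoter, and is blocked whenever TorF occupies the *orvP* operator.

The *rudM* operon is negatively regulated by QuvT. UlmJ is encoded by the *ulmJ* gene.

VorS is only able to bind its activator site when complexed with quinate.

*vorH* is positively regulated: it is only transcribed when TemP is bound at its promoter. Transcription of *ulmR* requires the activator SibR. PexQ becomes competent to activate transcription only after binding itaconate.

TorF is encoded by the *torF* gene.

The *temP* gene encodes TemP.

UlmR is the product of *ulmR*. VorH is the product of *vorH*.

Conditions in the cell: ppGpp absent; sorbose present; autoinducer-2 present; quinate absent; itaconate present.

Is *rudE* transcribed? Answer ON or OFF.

QuvT is produced constitutively and is active.
With repressor QuvT bound, *rudM* is not transcribed.
So RudM is not produced.
Quinate is absent, so VorS is inactive.
Required activator VorS is absent, so *ulmJ* is not transcribed.
So UlmJ is not produced.
With no repressor bound, *torF* is transcribed.
So TorF is produced and active.
ppGpp is absent, so MibU is active.
With repressor MibU bound, *sibR* is not transcribed.
So SibR is not produced.
Required activator SibR is absent, so *ulmR* is not transcribed.
So UlmR is not produced.
With repressor TorF bound, *orvP* is not transcribed.
So OrvP is not produced.
Itaconate is present, so PexQ is active.
Sorbose is present, so QuvR is inactive.
No repressor is bound and PexQ is active, so *temP* is transcribed.
So TemP is produced and active.
No repressor is bound and TemP is active, so *vorH* is transcribed.
So VorH is produced and active.
Activator VorH is present, so *rudE* is transcribed.

ON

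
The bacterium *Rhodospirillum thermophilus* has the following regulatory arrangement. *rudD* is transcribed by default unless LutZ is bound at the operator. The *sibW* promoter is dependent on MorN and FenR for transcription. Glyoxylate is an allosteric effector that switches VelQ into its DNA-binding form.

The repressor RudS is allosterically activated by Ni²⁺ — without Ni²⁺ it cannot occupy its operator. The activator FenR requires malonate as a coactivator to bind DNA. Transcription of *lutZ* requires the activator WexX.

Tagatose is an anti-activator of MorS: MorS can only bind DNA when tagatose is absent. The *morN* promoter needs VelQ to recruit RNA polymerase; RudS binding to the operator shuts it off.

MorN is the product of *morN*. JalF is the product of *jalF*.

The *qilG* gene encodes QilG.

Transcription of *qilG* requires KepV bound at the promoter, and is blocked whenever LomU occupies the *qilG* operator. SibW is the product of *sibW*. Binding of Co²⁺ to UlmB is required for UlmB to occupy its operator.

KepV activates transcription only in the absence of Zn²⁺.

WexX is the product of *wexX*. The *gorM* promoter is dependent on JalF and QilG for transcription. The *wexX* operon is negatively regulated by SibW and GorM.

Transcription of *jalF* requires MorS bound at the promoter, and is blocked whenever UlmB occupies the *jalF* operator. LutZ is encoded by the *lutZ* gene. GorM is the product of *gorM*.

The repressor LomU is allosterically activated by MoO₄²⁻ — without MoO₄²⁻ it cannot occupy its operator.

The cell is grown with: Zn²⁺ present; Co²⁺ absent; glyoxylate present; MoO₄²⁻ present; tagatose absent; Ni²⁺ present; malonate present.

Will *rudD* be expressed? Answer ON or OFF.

Glyoxylate is present, so VelQ is active.
Ni²⁺ is present, so RudS is active.
With repressor RudS bound, *morN* is not transcribed.
So MorN is not produced.
Malonate is present, so FenR is active.
Required activator MorN is absent, so *sibW* is not transcribed.
So SibW is not produced.
Tagatose is absent, so MorS is active.
Co²⁺ is absent, so UlmB is inactive.
No repressor is bound and MorS is active, so *jalF* is transcribed.
So JalF is produced and active.
Zn²⁺ is present, so KepV is inactive.
MoO₄²⁻ is present, so LomU is active.
With repressor LomU bound, *qilG* is not transcribed.
So QilG is not produced.
Required activator QilG is absent, so *gorM* is not transcribed.
So GorM is not produced.
With no repressor bound, *wexX* is transcribed.
So WexX is produced and active.
No repressor is bound and WexX is active, so *lutZ* is transcribed.
So LutZ is produced and active.
With repressor LutZ bound, *rudD* is not transcribed.

OFF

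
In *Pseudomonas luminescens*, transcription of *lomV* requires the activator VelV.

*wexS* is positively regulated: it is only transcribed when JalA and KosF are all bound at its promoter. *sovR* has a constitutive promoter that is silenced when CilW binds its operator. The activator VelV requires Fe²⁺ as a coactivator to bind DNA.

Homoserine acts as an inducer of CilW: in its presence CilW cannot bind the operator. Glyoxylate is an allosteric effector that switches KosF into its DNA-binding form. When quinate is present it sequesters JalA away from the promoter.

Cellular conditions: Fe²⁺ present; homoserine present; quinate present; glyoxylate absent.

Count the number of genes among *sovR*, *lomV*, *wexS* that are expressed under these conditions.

Homoserine is present, so CilW is inactive.
With no repressor bound, *sovR* is transcribed.
→ *sovR* is ON.
Fe²⁺ is present, so VelV is active.
No repressor is bound and VelV is active, so *lomV* is transcribed.
→ *lomV* is ON.
Quinate is present, so JalA is inactive.
Glyoxylate is absent, so KosF is inactive.
Required activator JalA is absent, so *wexS* is not transcribed.
→ *wexS* is OFF.
2 of the 3 genes are transcribed.

2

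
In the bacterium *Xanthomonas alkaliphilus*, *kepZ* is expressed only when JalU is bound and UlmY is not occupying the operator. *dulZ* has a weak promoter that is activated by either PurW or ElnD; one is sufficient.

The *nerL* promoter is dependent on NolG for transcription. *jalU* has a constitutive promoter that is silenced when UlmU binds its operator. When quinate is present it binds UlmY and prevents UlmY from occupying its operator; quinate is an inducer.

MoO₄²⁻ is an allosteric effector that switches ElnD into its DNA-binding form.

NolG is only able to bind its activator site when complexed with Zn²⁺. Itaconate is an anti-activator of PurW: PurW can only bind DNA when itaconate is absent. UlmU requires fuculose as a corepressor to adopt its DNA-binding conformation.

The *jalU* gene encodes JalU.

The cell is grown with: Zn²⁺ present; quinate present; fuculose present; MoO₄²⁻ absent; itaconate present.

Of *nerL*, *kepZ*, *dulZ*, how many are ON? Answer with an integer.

Zn²⁺ is present, so NolG is active.
No repressor is bound and NolG is active, so *nerL* is transcribed.
→ *nerL* is ON.
Fuculose is present, so UlmU is active.
With repressor UlmU bound, *jalU* is not transcribed.
So JalU is not produced.
Quinate is present, so UlmY is inactive.
Required activator JalU is absent, so *kepZ* is not transcribed.
→ *kepZ* is OFF.
Itaconate is present, so PurW is inactive.
MoO₄²⁻ is absent, so ElnD is inactive.
No activator is available at the *dulZ* promoter, so *dulZ* is not transcribed.
→ *dulZ* is OFF.
1 of the 3 genes is transcribed.

1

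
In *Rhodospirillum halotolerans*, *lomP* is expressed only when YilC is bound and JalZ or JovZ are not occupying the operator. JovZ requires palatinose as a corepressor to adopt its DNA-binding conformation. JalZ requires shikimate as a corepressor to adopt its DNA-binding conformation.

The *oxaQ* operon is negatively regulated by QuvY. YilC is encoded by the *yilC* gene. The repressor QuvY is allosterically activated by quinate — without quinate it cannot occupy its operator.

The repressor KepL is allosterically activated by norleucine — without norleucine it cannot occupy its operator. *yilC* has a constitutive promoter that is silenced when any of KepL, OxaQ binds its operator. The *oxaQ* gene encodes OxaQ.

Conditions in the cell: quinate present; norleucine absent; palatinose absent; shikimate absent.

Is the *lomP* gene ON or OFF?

ON

Norleucine is absent, so KepL is inactive.
Quinate is present, so QuvY is active.
With repressor QuvY bound, *oxaQ* is not transcribed.
So OxaQ is not produced.
With no repressor bound, *yilC* is transcribed.
So YilC is produced and active.
Shikimate is absent, so JalZ is inactive.
Palatinose is absent, so JovZ is inactive.
No repressor is bound and YilC is active, so *lomP* is transcribed.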